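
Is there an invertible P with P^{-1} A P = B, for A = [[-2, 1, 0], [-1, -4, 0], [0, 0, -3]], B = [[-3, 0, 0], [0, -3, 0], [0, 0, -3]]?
Both have characteristic polynomial (x + 3)^3, but the minimal polynomial of A is (x + 3)^2 while the minimal polynomial of B is x + 3. The minimal polynomial is a similarity invariant, so A and B are not similar.

No.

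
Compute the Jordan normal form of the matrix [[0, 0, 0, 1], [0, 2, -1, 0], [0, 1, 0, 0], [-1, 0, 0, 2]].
The characteristic polynomial is det(xI - A) = (x - 1)^4, so the eigenvalues are 1 (algebraic multiplicity 4).

For λ = 1: rank(A - I) = 2, rank((A - I)^2) = 0. The eigenspace has dimension 4 - 2 = 2, so there are 2 Jordan blocks; the rank sequence gives block sizes [2, 2].

Assembling the blocks gives the Jordan form J above.

J = [[1, 1, 0, 0], [0, 1, 0, 0], [0, 0, 1, 1], [0, 0, 0, 1]]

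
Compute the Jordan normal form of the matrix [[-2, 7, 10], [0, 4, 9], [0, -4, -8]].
The characteristic polynomial is det(xI - A) = (x + 2)^3, so the eigenvalues are -2 (algebraic multiplicity 3).

For λ = -2: rank(A + 2I) = 2, rank((A + 2I)^2) = 1, rank((A + 2I)^3) = 0. The eigenspace has dimension 3 - 2 = 1, so there is 1 Jordan block; the rank sequence gives block sizes [3].

Assembling the blocks gives the Jordan form J above.

J = [[-2, 1, 0], [0, -2, 1], [0, 0, -2]]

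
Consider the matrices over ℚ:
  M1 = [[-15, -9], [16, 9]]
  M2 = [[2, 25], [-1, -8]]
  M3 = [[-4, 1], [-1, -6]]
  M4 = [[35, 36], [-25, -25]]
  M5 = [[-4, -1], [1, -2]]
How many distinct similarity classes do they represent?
3 classes: {M1, M2, M5}, {M3}, {M4}

Characteristic polynomials: χ_{M1} = (x + 3)^2, χ_{M2} = (x + 3)^2, χ_{M3} = (x + 5)^2, χ_{M4} = (x - 5)^2, χ_{M5} = (x + 3)^2.

{M1, M2, M5}: invariant factors (x + 3)^2.

{M3}: invariant factors (x + 5)^2.

{M4}: invariant factors (x - 5)^2.

Matrices are similar if and only if their invariant-factor lists agree; the partition into similarity classes is {M1, M2, M5}, {M3}, {M4}.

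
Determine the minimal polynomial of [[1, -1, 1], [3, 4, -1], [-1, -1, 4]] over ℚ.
m_A(x) = (x - 3)^3

The characteristic polynomial factors as (x - 3)^3. The minimal polynomial is ∏(x - λ)^{k_λ} where k_λ is the size of the largest Jordan block at λ.

For λ = 3: rank(A - 3I) = 2, and the largest Jordan block has size 3 (the smallest k with rank((A - 3I)^k) = rank((A - 3I)^(k+1))).

So m_A(x) = (x - 3)^3.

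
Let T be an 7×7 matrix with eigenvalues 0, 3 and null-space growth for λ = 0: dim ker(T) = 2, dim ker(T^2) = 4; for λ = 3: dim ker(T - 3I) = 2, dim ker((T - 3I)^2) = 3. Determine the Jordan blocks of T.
Jordan blocks: (0, 2), (0, 2), (3, 2), (3, 1)

λ = 0: successive nullity increments [2, 2] count blocks of size ≥ k; block sizes are [2, 2].
λ = 3: successive nullity increments [2, 1] count blocks of size ≥ k; block sizes are [2, 1].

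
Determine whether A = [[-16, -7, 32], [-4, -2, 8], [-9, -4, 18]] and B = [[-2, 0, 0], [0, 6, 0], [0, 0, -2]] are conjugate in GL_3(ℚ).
No.

trace(A) = 0 but trace(B) = 2. The trace is a similarity invariant, so A and B are not similar.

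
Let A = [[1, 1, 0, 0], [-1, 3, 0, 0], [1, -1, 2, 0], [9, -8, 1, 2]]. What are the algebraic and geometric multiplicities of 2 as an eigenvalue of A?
algebraic multiplicity 4, geometric multiplicity 2

The characteristic polynomial is (x - 2)^4, so the factor x - 2 appears with exponent 4: the algebraic multiplicity is 4.

rank(A - 2I) = 2, so the eigenspace has dimension 4 - 2 = 2: the geometric multiplicity is 2.

Since 2 < 4, A is not diagonalizable.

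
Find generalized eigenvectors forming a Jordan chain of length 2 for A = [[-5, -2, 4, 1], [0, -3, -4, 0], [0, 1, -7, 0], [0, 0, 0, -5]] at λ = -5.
We seek v_1 ∈ ker((A + 5I)^2) \ ker(A + 5I), then set v_{i+1} = (A + 5I) v_i.

One such chain is v_1 = [[-2, 1, 0, 0]]^T, v_2 = [[-2, 2, 1, 0]]^T. Check: (A + 5I) v_2 = [[0, 0, 0, 0]]^T = 0.

v_1 = [[-2, 1, 0, 0]]^T, v_2 = [[-2, 2, 1, 0]]^T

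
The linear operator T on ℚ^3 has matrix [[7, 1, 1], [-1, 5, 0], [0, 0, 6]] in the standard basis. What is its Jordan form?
J = [[6, 1, 0], [0, 6, 1], [0, 0, 6]]

The characteristic polynomial is det(xI - A) = (x - 6)^3, so the eigenvalues are 6 (algebraic multiplicity 3).

For λ = 6: rank(A - 6I) = 2, rank((A - 6I)^2) = 1, rank((A - 6I)^3) = 0. The eigenspace has dimension 3 - 2 = 1, so there is 1 Jordan block; the rank sequence gives block sizes [3].

Assembling the blocks gives the Jordan form J above.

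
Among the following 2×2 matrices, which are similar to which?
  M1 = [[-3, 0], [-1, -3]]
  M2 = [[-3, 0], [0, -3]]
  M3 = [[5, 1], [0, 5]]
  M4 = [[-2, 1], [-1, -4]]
3 classes: {M1, M4}, {M2}, {M3}

Characteristic polynomials: χ_{M1} = (x + 3)^2, χ_{M2} = (x + 3)^2, χ_{M3} = (x - 5)^2, χ_{M4} = (x + 3)^2.

{M1, M4}: invariant factors (x + 3)^2.

{M2}: invariant factors x + 3, x + 3.

{M3}: invariant factors (x - 5)^2.

Matrices are similar if and only if their invariant-factor lists agree; the partition into similarity classes is {M1, M4}, {M2}, {M3}.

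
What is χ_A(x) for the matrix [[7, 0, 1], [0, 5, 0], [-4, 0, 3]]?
χ_A(x) = (x - 5)^3

xI - A = [[x - 7, 0, -1], [0, x - 5, 0], [4, 0, x - 3]].

Expanding det(xI - A) along the first row:
det(xI - A) = + (x - 7)·det([[x - 5, 0], [0, x - 3]]) - (0)·det([[0, 0], [4, x - 3]]) + (-1)·det([[0, x - 5], [4, 0]]).

Evaluating gives χ_A(x) = x^3 - 15x^2 + 75x - 125 = (x - 5)^3.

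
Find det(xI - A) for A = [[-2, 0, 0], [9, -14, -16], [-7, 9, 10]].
χ_A(x) = (x + 2)^3

xI - A = [[x + 2, 0, 0], [-9, x + 14, 16], [7, -9, x - 10]].

Expanding det(xI - A) along the first row:
det(xI - A) = + (x + 2)·det([[x + 14, 16], [-9, x - 10]]) - (0)·det([[-9, 16], [7, x - 10]]) + (0)·det([[-9, x + 14], [7, -9]]).

Evaluating gives χ_A(x) = x^3 + 6x^2 + 12x + 8 = (x + 2)^3.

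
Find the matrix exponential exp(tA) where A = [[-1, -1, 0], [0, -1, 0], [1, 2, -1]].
e^{tA} = [[e^{-t}, -t*e^{-t}, 0], [0, e^{-t}, 0], [t*e^{-t}, t*(4 - t)*e^{-t}/2, e^{-t}]]

A has Jordan form J = [[-1, 1, 0], [0, -1, 1], [0, 0, -1]] with A = PJP^{-1}, so e^{tA} = P e^{tJ} P^{-1}.

For a Jordan block J_k(λ), e^{tJ_k(λ)} = e^{λt} · (I + tN + t^2 N^2/2! + ... + t^{k-1} N^{k-1}/(k-1)!) where N is the nilpotent superdiagonal part.

Assembling the blocks and conjugating back gives the entries of e^{tA} as shown above.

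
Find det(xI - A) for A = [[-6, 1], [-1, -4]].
xI - A = [[x + 6, -1], [1, x + 4]].

Expanding det(xI - A) along the first row:
det(xI - A) = + (x + 6)·det([[x + 4]]) - (-1)·det([[1]]).

Evaluating gives χ_A(x) = x^2 + 10x + 25 = (x + 5)^2.

χ_A(x) = (x + 5)^2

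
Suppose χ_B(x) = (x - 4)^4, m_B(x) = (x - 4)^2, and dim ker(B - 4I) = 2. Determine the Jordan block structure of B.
λ = 4: algebraic multiplicity 4 (exponent in χ_B), largest block size 2 (exponent in m_B), 2 blocks (geometric multiplicity). These force block sizes [2, 2].

Jordan blocks: (4, 2), (4, 2)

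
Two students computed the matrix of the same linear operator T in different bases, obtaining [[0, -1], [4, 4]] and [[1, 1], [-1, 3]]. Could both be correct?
Two matrices over a field are similar if and only if they have the same invariant factors.

Both A and B have characteristic polynomial (x - 2)^2 and minimal polynomial (x - 2)^2. Computing further, both have invariant factors (x - 2)^2. Hence A and B are similar.

Yes.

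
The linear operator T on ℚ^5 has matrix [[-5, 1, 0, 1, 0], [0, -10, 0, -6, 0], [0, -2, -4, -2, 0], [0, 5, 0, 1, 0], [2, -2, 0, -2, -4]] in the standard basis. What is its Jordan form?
J = [[-5, 1, 0, 0, 0], [0, -5, 0, 0, 0], [0, 0, -4, 0, 0], [0, 0, 0, -4, 0], [0, 0, 0, 0, -4]]

The characteristic polynomial is det(xI - A) = (x + 4)^3(x + 5)^2, so the eigenvalues are -5 (algebraic multiplicity 2), -4 (algebraic multiplicity 3).

For λ = -5: rank(A + 5I) = 4, rank((A + 5I)^2) = 3. The eigenspace has dimension 5 - 4 = 1, so there is 1 Jordan block; the rank sequence gives block sizes [2].

For λ = -4: rank(A + 4I) = 2. The eigenspace has dimension 5 - 2 = 3, so there are 3 Jordan blocks; the rank sequence gives block sizes [1, 1, 1].

Assembling the blocks gives the Jordan form J above.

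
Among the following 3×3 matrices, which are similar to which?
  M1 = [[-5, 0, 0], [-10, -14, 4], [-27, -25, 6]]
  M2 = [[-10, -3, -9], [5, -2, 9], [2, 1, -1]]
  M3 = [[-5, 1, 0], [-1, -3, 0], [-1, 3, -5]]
1 class: {M1, M2, M3}

Characteristic polynomials: χ_{M1} = (x + 4)^2(x + 5), χ_{M2} = (x + 4)^2(x + 5), χ_{M3} = (x + 4)^2(x + 5).

{M1, M2, M3}: invariant factors (x + 4)^2(x + 5).

Matrices are similar if and only if their invariant-factor lists agree; the partition into similarity classes is {M1, M2, M3}.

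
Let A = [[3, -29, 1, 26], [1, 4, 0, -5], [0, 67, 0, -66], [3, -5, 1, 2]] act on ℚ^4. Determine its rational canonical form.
The invariant factors of A (the non-unit diagonal entries of the Smith normal form of xI - A over ℚ[x]) are (x - 6)(x - 2)^2(x + 1), each dividing the next. The characteristic polynomial is their product, (x - 6)(x - 2)^2(x + 1).

The rational canonical form is the block-diagonal matrix of companion matrices C(f_i):
R = [[0, 0, 0, 24], [1, 0, 0, -4], [0, 1, 0, -18], [0, 0, 1, 9]].

R = [[0, 0, 0, 24], [1, 0, 0, -4], [0, 1, 0, -18], [0, 0, 1, 9]]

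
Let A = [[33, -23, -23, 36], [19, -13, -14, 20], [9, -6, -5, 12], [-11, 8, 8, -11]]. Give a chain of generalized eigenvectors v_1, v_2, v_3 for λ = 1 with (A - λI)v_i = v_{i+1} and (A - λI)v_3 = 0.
We seek v_1 ∈ ker((A - I)^3) \ ker((A - I)^2), then set v_{i+1} = (A - I) v_i.

One such chain is v_1 = [[1, 0, 1, 0]]^T, v_2 = [[9, 5, 3, -3]]^T, v_3 = [[-4, -1, -3, 1]]^T. Check: (A - I) v_3 = [[0, 0, 0, 0]]^T = 0.

v_1 = [[1, 0, 1, 0]]^T, v_2 = [[9, 5, 3, -3]]^T, v_3 = [[-4, -1, -3, 1]]^T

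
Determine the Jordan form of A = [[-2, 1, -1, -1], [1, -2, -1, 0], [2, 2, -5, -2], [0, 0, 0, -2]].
The characteristic polynomial is det(xI - A) = (x + 2)(x + 3)^3, so the eigenvalues are -3 (algebraic multiplicity 3), -2 (algebraic multiplicity 1).

For λ = -3: rank(A + 3I) = 2, rank((A + 3I)^2) = 1. The eigenspace has dimension 4 - 2 = 2, so there are 2 Jordan blocks; the rank sequence gives block sizes [2, 1].

For λ = -2: algebraic multiplicity 1 gives one 1×1 block.

Assembling the blocks gives the Jordan form J above.

J = [[-3, 1, 0, 0], [0, -3, 0, 0], [0, 0, -3, 0], [0, 0, 0, -2]]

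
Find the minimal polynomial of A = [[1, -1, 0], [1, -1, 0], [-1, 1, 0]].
m_A(x) = x^2

The characteristic polynomial factors as x^3. The minimal polynomial is ∏(x - λ)^{k_λ} where k_λ is the size of the largest Jordan block at λ.

For λ = 0: rank(A) = 1, and the largest Jordan block has size 2 (the smallest k with rank(A^k) = rank(A^(k+1))).

So m_A(x) = x^2.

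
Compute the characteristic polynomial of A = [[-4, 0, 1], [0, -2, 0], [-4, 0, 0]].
xI - A = [[x + 4, 0, -1], [0, x + 2, 0], [4, 0, x]].

Expanding det(xI - A) along the first row:
det(xI - A) = + (x + 4)·det([[x + 2, 0], [0, x]]) - (0)·det([[0, 0], [4, x]]) + (-1)·det([[0, x + 2], [4, 0]]).

Evaluating gives χ_A(x) = x^3 + 6x^2 + 12x + 8 = (x + 2)^3.

χ_A(x) = (x + 2)^3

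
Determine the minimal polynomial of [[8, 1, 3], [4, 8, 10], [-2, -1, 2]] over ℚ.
m_A(x) = (x - 6)^3

The characteristic polynomial factors as (x - 6)^3. The minimal polynomial is ∏(x - λ)^{k_λ} where k_λ is the size of the largest Jordan block at λ.

For λ = 6: rank(A - 6I) = 2, and the largest Jordan block has size 3 (the smallest k with rank((A - 6I)^k) = rank((A - 6I)^(k+1))).

So m_A(x) = (x - 6)^3.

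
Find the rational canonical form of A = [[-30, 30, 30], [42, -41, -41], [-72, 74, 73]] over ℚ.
R = [[0, 0, 30], [1, 0, 19], [0, 1, 2]]

The invariant factors of A (the non-unit diagonal entries of the Smith normal form of xI - A over ℚ[x]) are (x - 6)(x^2 + 4x + 5), each dividing the next. The characteristic polynomial is their product, (x - 6)(x^2 + 4x + 5).

The rational canonical form is the block-diagonal matrix of companion matrices C(f_i):
R = [[0, 0, 30], [1, 0, 19], [0, 1, 2]].

Note the characteristic polynomial does not split into linear factors over ℚ, so A has no Jordan form over ℚ; the rational canonical form exists over any field.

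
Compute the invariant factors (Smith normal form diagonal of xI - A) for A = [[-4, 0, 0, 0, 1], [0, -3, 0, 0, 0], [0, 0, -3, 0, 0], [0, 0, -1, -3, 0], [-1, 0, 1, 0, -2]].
The Jordan structure of A has elementary divisors (x + 3)^3, (x + 3), (x + 3). Arranging the block sizes at each eigenvalue in decreasing order and taking row products gives the invariant factors.

Invariant factors (smallest first, each dividing the next): x + 3, x + 3, (x + 3)^3.

Check: the last factor (x + 3)^3 is the minimal polynomial, and the product (x + 3)^5 is the characteristic polynomial.

x + 3, x + 3, (x + 3)^3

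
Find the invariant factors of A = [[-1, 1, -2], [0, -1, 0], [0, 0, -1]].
x + 1, (x + 1)^2

The Jordan structure of A has elementary divisors (x + 1)^2, (x + 1). Arranging the block sizes at each eigenvalue in decreasing order and taking row products gives the invariant factors.

Invariant factors (smallest first, each dividing the next): x + 1, (x + 1)^2.

Check: the last factor (x + 1)^2 is the minimal polynomial, and the product (x + 1)^3 is the characteristic polynomial.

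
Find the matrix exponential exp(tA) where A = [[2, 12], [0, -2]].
A has Jordan form J = [[-2, 0], [0, 2]] with A = PJP^{-1}, so e^{tA} = P e^{tJ} P^{-1}.

For a Jordan block J_k(λ), e^{tJ_k(λ)} = e^{λt} · (I + tN + t^2 N^2/2! + ... + t^{k-1} N^{k-1}/(k-1)!) where N is the nilpotent superdiagonal part.

Assembling the blocks and conjugating back gives the entries of e^{tA} as shown above.

e^{tA} = [[e^{2*t}, 6*sinh(2*t)], [0, e^{-2*t}]]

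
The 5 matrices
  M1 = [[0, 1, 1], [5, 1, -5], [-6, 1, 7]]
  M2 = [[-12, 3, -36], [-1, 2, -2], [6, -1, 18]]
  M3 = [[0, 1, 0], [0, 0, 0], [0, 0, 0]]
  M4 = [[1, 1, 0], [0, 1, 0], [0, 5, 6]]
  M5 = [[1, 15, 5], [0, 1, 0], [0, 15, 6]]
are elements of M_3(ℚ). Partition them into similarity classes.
3 classes: {M1, M2, M4}, {M3}, {M5}

Characteristic polynomials: χ_{M1} = (x - 6)(x - 1)^2, χ_{M2} = (x - 6)(x - 1)^2, χ_{M3} = x^3, χ_{M4} = (x - 6)(x - 1)^2, χ_{M5} = (x - 6)(x - 1)^2.

{M1, M2, M4}: invariant factors (x - 6)(x - 1)^2.

{M3}: invariant factors x, x^2.

{M5}: invariant factors x - 1, (x - 6)(x - 1).

Matrices are similar if and only if their invariant-factor lists agree; the partition into similarity classes is {M1, M2, M4}, {M3}, {M5}.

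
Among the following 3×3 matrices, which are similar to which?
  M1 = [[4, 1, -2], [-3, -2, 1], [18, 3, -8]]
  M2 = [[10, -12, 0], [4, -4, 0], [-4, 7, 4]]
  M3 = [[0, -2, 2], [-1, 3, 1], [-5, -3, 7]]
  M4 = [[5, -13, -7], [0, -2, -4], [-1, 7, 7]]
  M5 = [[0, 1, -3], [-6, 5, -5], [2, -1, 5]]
Characteristic polynomials: χ_{M1} = (x + 2)^3, χ_{M2} = (x - 4)^2(x - 2), χ_{M3} = (x - 4)^2(x - 2), χ_{M4} = (x - 4)^2(x - 2), χ_{M5} = (x - 4)^2(x - 2).

{M1}: invariant factors (x + 2)^3.

{M2, M3, M4, M5}: invariant factors (x - 4)^2(x - 2).

Matrices are similar if and only if their invariant-factor lists agree; the partition into similarity classes is {M1}, {M2, M3, M4, M5}.

2 classes: {M1}, {M2, M3, M4, M5}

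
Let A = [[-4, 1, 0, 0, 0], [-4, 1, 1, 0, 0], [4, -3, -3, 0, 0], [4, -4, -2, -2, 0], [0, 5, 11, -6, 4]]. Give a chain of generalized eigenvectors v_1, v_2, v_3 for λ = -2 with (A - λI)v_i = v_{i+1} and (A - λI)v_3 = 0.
v_1 = [[2, 4, -3, -2, 0]]^T, v_2 = [[0, 1, -1, -2, -1]]^T, v_3 = [[1, 2, -2, -2, 0]]^T

We seek v_1 ∈ ker((A + 2I)^3) \ ker((A + 2I)^2), then set v_{i+1} = (A + 2I) v_i.

One such chain is v_1 = [[2, 4, -3, -2, 0]]^T, v_2 = [[0, 1, -1, -2, -1]]^T, v_3 = [[1, 2, -2, -2, 0]]^T. Check: (A + 2I) v_3 = [[0, 0, 0, 0, 0]]^T = 0.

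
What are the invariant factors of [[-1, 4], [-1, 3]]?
(x - 1)^2

The Jordan structure of A has elementary divisors (x - 1)^2. Arranging the block sizes at each eigenvalue in decreasing order and taking row products gives the invariant factors.

Invariant factors (smallest first, each dividing the next): (x - 1)^2.

Check: the last factor (x - 1)^2 is the minimal polynomial, and the product (x - 1)^2 is the characteristic polynomial.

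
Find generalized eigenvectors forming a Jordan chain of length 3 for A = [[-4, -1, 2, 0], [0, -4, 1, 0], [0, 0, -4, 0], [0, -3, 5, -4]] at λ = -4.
We seek v_1 ∈ ker((A + 4I)^3) \ ker((A + 4I)^2), then set v_{i+1} = (A + 4I) v_i.

One such chain is v_1 = [[1, 0, 1, 1]]^T, v_2 = [[2, 1, 0, 5]]^T, v_3 = [[-1, 0, 0, -3]]^T. Check: (A + 4I) v_3 = [[0, 0, 0, 0]]^T = 0.

v_1 = [[1, 0, 1, 1]]^T, v_2 = [[2, 1, 0, 5]]^T, v_3 = [[-1, 0, 0, -3]]^T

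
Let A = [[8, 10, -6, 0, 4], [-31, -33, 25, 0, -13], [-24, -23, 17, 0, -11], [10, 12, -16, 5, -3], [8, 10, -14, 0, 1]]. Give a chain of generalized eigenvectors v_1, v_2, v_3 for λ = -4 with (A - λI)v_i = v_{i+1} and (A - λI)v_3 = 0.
v_1 = [[-1, 2, 1, 0, 0]]^T, v_2 = [[2, -2, -1, -2, -2]]^T, v_3 = [[2, -3, -1, 0, 0]]^T

We seek v_1 ∈ ker((A + 4I)^3) \ ker((A + 4I)^2), then set v_{i+1} = (A + 4I) v_i.

One such chain is v_1 = [[-1, 2, 1, 0, 0]]^T, v_2 = [[2, -2, -1, -2, -2]]^T, v_3 = [[2, -3, -1, 0, 0]]^T. Check: (A + 4I) v_3 = [[0, 0, 0, 0, 0]]^T = 0.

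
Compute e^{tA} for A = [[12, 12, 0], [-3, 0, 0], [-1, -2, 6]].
e^{tA} = [[(6*t + 1)*e^{6*t}, 12*t*e^{6*t}, 0], [-3*t*e^{6*t}, (1 - 6*t)*e^{6*t}, 0], [-t*e^{6*t}, -2*t*e^{6*t}, e^{6*t}]]

A has Jordan form J = [[6, 1, 0], [0, 6, 0], [0, 0, 6]] with A = PJP^{-1}, so e^{tA} = P e^{tJ} P^{-1}.

For a Jordan block J_k(λ), e^{tJ_k(λ)} = e^{λt} · (I + tN + t^2 N^2/2! + ... + t^{k-1} N^{k-1}/(k-1)!) where N is the nilpotent superdiagonal part.

Assembling the blocks and conjugating back gives the entries of e^{tA} as shown above.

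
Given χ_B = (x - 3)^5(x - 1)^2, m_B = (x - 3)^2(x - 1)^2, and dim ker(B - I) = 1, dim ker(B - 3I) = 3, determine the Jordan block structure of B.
Jordan blocks: (1, 2), (3, 2), (3, 2), (3, 1)

λ = 1: algebraic multiplicity 2 (exponent in χ_B), largest block size 2 (exponent in m_B), 1 block (geometric multiplicity). This forces block sizes [2].
λ = 3: algebraic multiplicity 5 (exponent in χ_B), largest block size 2 (exponent in m_B), 3 blocks (geometric multiplicity). These force block sizes [2, 2, 1].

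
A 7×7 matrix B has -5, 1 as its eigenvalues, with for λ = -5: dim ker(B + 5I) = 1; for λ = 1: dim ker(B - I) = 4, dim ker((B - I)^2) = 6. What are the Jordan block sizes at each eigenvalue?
Jordan blocks: (-5, 1), (1, 2), (1, 2), (1, 1), (1, 1)

λ = -5: successive nullity increments [1] count blocks of size ≥ k; block sizes are [1].
λ = 1: successive nullity increments [4, 2] count blocks of size ≥ k; block sizes are [2, 2, 1, 1].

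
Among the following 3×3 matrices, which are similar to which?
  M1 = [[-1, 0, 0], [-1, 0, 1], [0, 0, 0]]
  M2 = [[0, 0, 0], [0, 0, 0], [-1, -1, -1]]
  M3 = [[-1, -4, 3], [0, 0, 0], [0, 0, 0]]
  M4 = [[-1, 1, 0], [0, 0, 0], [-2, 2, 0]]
2 classes: {M1}, {M2, M3, M4}

Characteristic polynomials: χ_{M1} = x^2(x + 1), χ_{M2} = x^2(x + 1), χ_{M3} = x^2(x + 1), χ_{M4} = x^2(x + 1).

{M1}: invariant factors x^2(x + 1).

{M2, M3, M4}: invariant factors x, x(x + 1).

Matrices are similar if and only if their invariant-factor lists agree; the partition into similarity classes is {M1}, {M2, M3, M4}.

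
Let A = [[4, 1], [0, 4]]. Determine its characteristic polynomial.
xI - A = [[x - 4, -1], [0, x - 4]].

Expanding det(xI - A) along the first row:
det(xI - A) = + (x - 4)·det([[x - 4]]) - (-1)·det([[0]]).

Evaluating gives χ_A(x) = x^2 - 8x + 16 = (x - 4)^2.

χ_A(x) = (x - 4)^2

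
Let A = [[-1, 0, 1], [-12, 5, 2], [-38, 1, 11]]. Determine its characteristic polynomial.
xI - A = [[x + 1, 0, -1], [12, x - 5, -2], [38, -1, x - 11]].

Expanding det(xI - A) along the first row:
det(xI - A) = + (x + 1)·det([[x - 5, -2], [-1, x - 11]]) - (0)·det([[12, -2], [38, x - 11]]) + (-1)·det([[12, x - 5], [38, -1]]).

Evaluating gives χ_A(x) = x^3 - 15x^2 + 75x - 125 = (x - 5)^3.

χ_A(x) = (x - 5)^3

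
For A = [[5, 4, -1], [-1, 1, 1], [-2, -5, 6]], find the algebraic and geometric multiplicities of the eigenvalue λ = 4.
The characteristic polynomial is (x - 4)^3, so the factor x - 4 appears with exponent 3: the algebraic multiplicity is 3.

rank(A - 4I) = 2, so the eigenspace has dimension 3 - 2 = 1: the geometric multiplicity is 1.

Since 1 < 3, A is not diagonalizable.

algebraic multiplicity 3, geometric multiplicity 1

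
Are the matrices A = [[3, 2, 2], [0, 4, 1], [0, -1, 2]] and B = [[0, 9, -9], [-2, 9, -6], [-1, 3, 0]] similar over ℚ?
Yes.

Two matrices over a field are similar if and only if they have the same invariant factors.

Both A and B have characteristic polynomial (x - 3)^3 and minimal polynomial (x - 3)^2. Computing further, both have invariant factors x - 3, (x - 3)^2. Hence A and B are similar.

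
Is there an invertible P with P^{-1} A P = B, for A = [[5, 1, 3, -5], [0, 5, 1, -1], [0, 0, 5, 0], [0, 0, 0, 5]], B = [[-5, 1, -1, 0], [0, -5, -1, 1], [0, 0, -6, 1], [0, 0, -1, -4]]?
No.

trace(A) = 20 but trace(B) = -20. The trace is a similarity invariant, so A and B are not similar.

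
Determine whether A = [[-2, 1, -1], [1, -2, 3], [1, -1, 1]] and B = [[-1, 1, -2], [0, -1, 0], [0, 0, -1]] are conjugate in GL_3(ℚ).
Both have characteristic polynomial (x + 1)^3, but the minimal polynomial of A is (x + 1)^3 while the minimal polynomial of B is (x + 1)^2. The minimal polynomial is a similarity invariant, so A and B are not similar.

No.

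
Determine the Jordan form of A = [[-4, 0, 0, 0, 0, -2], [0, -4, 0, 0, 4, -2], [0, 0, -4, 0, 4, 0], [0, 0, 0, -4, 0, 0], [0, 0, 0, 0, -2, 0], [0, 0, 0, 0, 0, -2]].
J = [[-4, 0, 0, 0, 0, 0], [0, -4, 0, 0, 0, 0], [0, 0, -4, 0, 0, 0], [0, 0, 0, -4, 0, 0], [0, 0, 0, 0, -2, 0], [0, 0, 0, 0, 0, -2]]

The characteristic polynomial is det(xI - A) = (x + 2)^2(x + 4)^4, so the eigenvalues are -4 (algebraic multiplicity 4), -2 (algebraic multiplicity 2).

For λ = -4: rank(A + 4I) = 2. The eigenspace has dimension 6 - 2 = 4, so there are 4 Jordan blocks; the rank sequence gives block sizes [1, 1, 1, 1].

For λ = -2: rank(A + 2I) = 4. The eigenspace has dimension 6 - 4 = 2, so there are 2 Jordan blocks; the rank sequence gives block sizes [1, 1].

Assembling the blocks gives the Jordan form J above.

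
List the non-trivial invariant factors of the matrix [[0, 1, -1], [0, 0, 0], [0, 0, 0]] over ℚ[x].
x, x^2

The Jordan structure of A has elementary divisors x^2, x. Arranging the block sizes at each eigenvalue in decreasing order and taking row products gives the invariant factors.

Invariant factors (smallest first, each dividing the next): x, x^2.

Check: the last factor x^2 is the minimal polynomial, and the product x^3 is the characteristic polynomial.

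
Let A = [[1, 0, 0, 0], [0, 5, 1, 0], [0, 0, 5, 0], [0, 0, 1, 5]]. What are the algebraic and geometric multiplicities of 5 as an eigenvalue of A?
algebraic multiplicity 3, geometric multiplicity 2

The characteristic polynomial is (x - 5)^3(x - 1), so the factor x - 5 appears with exponent 3: the algebraic multiplicity is 3.

rank(A - 5I) = 2, so the eigenspace has dimension 4 - 2 = 2: the geometric multiplicity is 2.

Since 2 < 3, A is not diagonalizable.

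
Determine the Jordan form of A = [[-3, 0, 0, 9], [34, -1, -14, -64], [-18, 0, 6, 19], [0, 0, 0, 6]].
J = [[-3, 0, 0, 0], [0, -1, 0, 0], [0, 0, 6, 1], [0, 0, 0, 6]]

The characteristic polynomial is det(xI - A) = (x - 6)^2(x + 1)(x + 3), so the eigenvalues are -3 (algebraic multiplicity 1), -1 (algebraic multiplicity 1), 6 (algebraic multiplicity 2).

For λ = -3: algebraic multiplicity 1 gives one 1×1 block.

For λ = -1: algebraic multiplicity 1 gives one 1×1 block.

For λ = 6: rank(A - 6I) = 3, rank((A - 6I)^2) = 2. The eigenspace has dimension 4 - 3 = 1, so there is 1 Jordan block; the rank sequence gives block sizes [2].

Assembling the blocks gives the Jordan form J above.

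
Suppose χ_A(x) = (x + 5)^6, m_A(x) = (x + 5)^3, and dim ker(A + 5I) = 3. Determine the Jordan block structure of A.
Jordan blocks: (-5, 3), (-5, 2), (-5, 1)

λ = -5: algebraic multiplicity 6 (exponent in χ_A), largest block size 3 (exponent in m_A), 3 blocks (geometric multiplicity). These force block sizes [3, 2, 1].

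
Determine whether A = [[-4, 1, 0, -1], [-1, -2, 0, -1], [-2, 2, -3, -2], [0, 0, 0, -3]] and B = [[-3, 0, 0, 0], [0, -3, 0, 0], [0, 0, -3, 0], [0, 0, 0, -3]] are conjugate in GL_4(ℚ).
No.

Both have characteristic polynomial (x + 3)^4, but the minimal polynomial of A is (x + 3)^2 while the minimal polynomial of B is x + 3. The minimal polynomial is a similarity invariant, so A and B are not similar.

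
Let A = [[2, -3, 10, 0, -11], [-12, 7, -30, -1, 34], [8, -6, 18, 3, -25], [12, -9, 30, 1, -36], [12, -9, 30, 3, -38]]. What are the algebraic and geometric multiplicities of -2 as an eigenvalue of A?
algebraic multiplicity 5, geometric multiplicity 3

The characteristic polynomial is (x + 2)^5, so the factor x + 2 appears with exponent 5: the algebraic multiplicity is 5.

rank(A + 2I) = 2, so the eigenspace has dimension 5 - 2 = 3: the geometric multiplicity is 3.

Since 3 < 5, A is not diagonalizable.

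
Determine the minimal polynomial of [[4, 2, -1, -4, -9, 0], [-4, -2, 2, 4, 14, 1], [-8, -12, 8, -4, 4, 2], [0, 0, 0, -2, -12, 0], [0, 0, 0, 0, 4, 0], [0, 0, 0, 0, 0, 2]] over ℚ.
m_A(x) = (x - 4)^2(x - 2)^2(x + 2)

The characteristic polynomial factors as (x - 4)^3(x - 2)^2(x + 2). The minimal polynomial is ∏(x - λ)^{k_λ} where k_λ is the size of the largest Jordan block at λ.

For λ = -2: rank(A + 2I) = 5, and the largest Jordan block has size 1 (the smallest k with rank((A + 2I)^k) = rank((A + 2I)^(k+1))).
For λ = 2: rank(A - 2I) = 5, and the largest Jordan block has size 2 (the smallest k with rank((A - 2I)^k) = rank((A - 2I)^(k+1))).
For λ = 4: rank(A - 4I) = 4, and the largest Jordan block has size 2 (the smallest k with rank((A - 4I)^k) = rank((A - 4I)^(k+1))).

So m_A(x) = (x - 4)^2(x - 2)^2(x + 2).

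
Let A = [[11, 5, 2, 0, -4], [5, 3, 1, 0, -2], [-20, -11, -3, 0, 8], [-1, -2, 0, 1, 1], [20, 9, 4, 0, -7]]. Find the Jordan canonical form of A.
J = [[1, 1, 0, 0, 0], [0, 1, 1, 0, 0], [0, 0, 1, 0, 0], [0, 0, 0, 1, 1], [0, 0, 0, 0, 1]]

The characteristic polynomial is det(xI - A) = (x - 1)^5, so the eigenvalues are 1 (algebraic multiplicity 5).

For λ = 1: rank(A - I) = 3, rank((A - I)^2) = 1, rank((A - I)^3) = 0. The eigenspace has dimension 5 - 3 = 2, so there are 2 Jordan blocks; the rank sequence gives block sizes [3, 2].

Assembling the blocks gives the Jordan form J above.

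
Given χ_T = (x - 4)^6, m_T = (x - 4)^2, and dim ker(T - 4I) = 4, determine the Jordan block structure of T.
λ = 4: algebraic multiplicity 6 (exponent in χ_T), largest block size 2 (exponent in m_T), 4 blocks (geometric multiplicity). These force block sizes [2, 2, 1, 1].

Jordan blocks: (4, 2), (4, 2), (4, 1), (4, 1)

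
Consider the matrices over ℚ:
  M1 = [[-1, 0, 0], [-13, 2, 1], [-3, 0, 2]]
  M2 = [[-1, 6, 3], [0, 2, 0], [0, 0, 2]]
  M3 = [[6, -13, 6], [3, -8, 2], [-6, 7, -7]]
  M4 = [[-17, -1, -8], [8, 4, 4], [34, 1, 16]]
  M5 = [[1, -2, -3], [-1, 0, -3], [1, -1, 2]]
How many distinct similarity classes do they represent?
Characteristic polynomials: χ_{M1} = (x - 2)^2(x + 1), χ_{M2} = (x - 2)^2(x + 1), χ_{M3} = (x + 3)^3, χ_{M4} = (x - 2)^2(x + 1), χ_{M5} = (x - 2)^2(x + 1).

{M1, M4, M5}: invariant factors (x - 2)^2(x + 1).

{M2}: invariant factors x - 2, (x - 2)(x + 1).

{M3}: invariant factors (x + 3)^3.

Matrices are similar if and only if their invariant-factor lists agree; the partition into similarity classes is {M1, M4, M5}, {M2}, {M3}.

3 classes: {M1, M4, M5}, {M2}, {M3}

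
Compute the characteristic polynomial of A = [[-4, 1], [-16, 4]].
χ_A(x) = x^2

xI - A = [[x + 4, -1], [16, x - 4]].

Expanding det(xI - A) along the first row:
det(xI - A) = + (x + 4)·det([[x - 4]]) - (-1)·det([[16]]).

Evaluating gives χ_A(x) = x^2.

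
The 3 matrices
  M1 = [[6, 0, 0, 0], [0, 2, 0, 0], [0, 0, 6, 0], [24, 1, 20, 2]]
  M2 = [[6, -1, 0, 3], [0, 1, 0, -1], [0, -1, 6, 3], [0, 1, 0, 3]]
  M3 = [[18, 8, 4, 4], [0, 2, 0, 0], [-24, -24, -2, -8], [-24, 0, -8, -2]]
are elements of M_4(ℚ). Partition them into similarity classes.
2 classes: {M1, M2}, {M3}

Characteristic polynomials: χ_{M1} = (x - 6)^2(x - 2)^2, χ_{M2} = (x - 6)^2(x - 2)^2, χ_{M3} = (x - 6)^2(x - 2)^2.

{M1, M2}: invariant factors x - 6, (x - 6)(x - 2)^2.

{M3}: invariant factors (x - 6)(x - 2), (x - 6)(x - 2).

Matrices are similar if and only if their invariant-factor lists agree; the partition into similarity classes is {M1, M2}, {M3}.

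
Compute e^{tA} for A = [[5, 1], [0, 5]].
A has Jordan form J = [[5, 1], [0, 5]] with A = PJP^{-1}, so e^{tA} = P e^{tJ} P^{-1}.

For a Jordan block J_k(λ), e^{tJ_k(λ)} = e^{λt} · (I + tN + t^2 N^2/2! + ... + t^{k-1} N^{k-1}/(k-1)!) where N is the nilpotent superdiagonal part.

Assembling the blocks and conjugating back gives the entries of e^{tA} as shown above.

e^{tA} = [[e^{5*t}, t*e^{5*t}], [0, e^{5*t}]]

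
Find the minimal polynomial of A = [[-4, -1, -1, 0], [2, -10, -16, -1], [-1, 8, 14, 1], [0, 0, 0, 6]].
m_A(x) = (x - 6)^2(x + 3)^2

The characteristic polynomial factors as (x - 6)^2(x + 3)^2. The minimal polynomial is ∏(x - λ)^{k_λ} where k_λ is the size of the largest Jordan block at λ.

For λ = -3: rank(A + 3I) = 3, and the largest Jordan block has size 2 (the smallest k with rank((A + 3I)^k) = rank((A + 3I)^(k+1))).
For λ = 6: rank(A - 6I) = 3, and the largest Jordan block has size 2 (the smallest k with rank((A - 6I)^k) = rank((A - 6I)^(k+1))).

So m_A(x) = (x - 6)^2(x + 3)^2.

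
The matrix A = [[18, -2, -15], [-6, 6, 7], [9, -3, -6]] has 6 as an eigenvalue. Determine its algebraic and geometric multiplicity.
The characteristic polynomial is (x - 6)^3, so the factor x - 6 appears with exponent 3: the algebraic multiplicity is 3.

rank(A - 6I) = 2, so the eigenspace has dimension 3 - 2 = 1: the geometric multiplicity is 1.

Since 1 < 3, A is not diagonalizable.

algebraic multiplicity 3, geometric multiplicity 1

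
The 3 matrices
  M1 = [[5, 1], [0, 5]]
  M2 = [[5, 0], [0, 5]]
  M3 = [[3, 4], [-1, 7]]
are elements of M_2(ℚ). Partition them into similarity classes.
2 classes: {M1, M3}, {M2}

Characteristic polynomials: χ_{M1} = (x - 5)^2, χ_{M2} = (x - 5)^2, χ_{M3} = (x - 5)^2.

{M1, M3}: invariant factors (x - 5)^2.

{M2}: invariant factors x - 5, x - 5.

Matrices are similar if and only if their invariant-factor lists agree; the partition into similarity classes is {M1, M3}, {M2}.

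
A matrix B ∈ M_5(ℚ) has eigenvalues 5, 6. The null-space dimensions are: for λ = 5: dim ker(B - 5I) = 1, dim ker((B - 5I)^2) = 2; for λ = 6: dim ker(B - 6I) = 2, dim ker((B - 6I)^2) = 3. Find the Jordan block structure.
Jordan blocks: (5, 2), (6, 2), (6, 1)

λ = 5: successive nullity increments [1, 1] count blocks of size ≥ k; block sizes are [2].
λ = 6: successive nullity increments [2, 1] count blocks of size ≥ k; block sizes are [2, 1].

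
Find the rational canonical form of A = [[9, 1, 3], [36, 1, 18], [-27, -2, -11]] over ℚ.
R = [[0, 0, 0], [1, 0, 20], [0, 1, -1]]

The invariant factors of A (the non-unit diagonal entries of the Smith normal form of xI - A over ℚ[x]) are x(x - 4)(x + 5), each dividing the next. The characteristic polynomial is their product, x(x - 4)(x + 5).

The rational canonical form is the block-diagonal matrix of companion matrices C(f_i):
R = [[0, 0, 0], [1, 0, 20], [0, 1, -1]].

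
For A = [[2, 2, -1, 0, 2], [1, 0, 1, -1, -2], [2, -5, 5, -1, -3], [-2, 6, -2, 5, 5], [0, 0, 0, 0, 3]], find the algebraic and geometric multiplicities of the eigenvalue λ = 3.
algebraic multiplicity 5, geometric multiplicity 2

The characteristic polynomial is (x - 3)^5, so the factor x - 3 appears with exponent 5: the algebraic multiplicity is 5.

rank(A - 3I) = 3, so the eigenspace has dimension 5 - 3 = 2: the geometric multiplicity is 2.

Since 2 < 5, A is not diagonalizable.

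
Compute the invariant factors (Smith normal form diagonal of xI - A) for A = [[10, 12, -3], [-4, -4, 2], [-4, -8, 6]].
x - 4, (x - 4)^2

The Jordan structure of A has elementary divisors (x - 4)^2, (x - 4). Arranging the block sizes at each eigenvalue in decreasing order and taking row products gives the invariant factors.

Invariant factors (smallest first, each dividing the next): x - 4, (x - 4)^2.

Check: the last factor (x - 4)^2 is the minimal polynomial, and the product (x - 4)^3 is the characteristic polynomial.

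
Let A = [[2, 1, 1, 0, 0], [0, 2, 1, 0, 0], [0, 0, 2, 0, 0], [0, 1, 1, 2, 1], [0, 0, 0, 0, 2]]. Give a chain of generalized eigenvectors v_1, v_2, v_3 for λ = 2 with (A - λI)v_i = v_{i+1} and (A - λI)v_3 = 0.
We seek v_1 ∈ ker((A - 2I)^3) \ ker((A - 2I)^2), then set v_{i+1} = (A - 2I) v_i.

One such chain is v_1 = [[-1, -1, 1, -1, 0]]^T, v_2 = [[0, 1, 0, 0, 0]]^T, v_3 = [[1, 0, 0, 1, 0]]^T. Check: (A - 2I) v_3 = [[0, 0, 0, 0, 0]]^T = 0.

v_1 = [[-1, -1, 1, -1, 0]]^T, v_2 = [[0, 1, 0, 0, 0]]^T, v_3 = [[1, 0, 0, 1, 0]]^T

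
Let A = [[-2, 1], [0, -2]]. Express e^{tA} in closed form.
A has Jordan form J = [[-2, 1], [0, -2]] with A = PJP^{-1}, so e^{tA} = P e^{tJ} P^{-1}.

For a Jordan block J_k(λ), e^{tJ_k(λ)} = e^{λt} · (I + tN + t^2 N^2/2! + ... + t^{k-1} N^{k-1}/(k-1)!) where N is the nilpotent superdiagonal part.

Assembling the blocks and conjugating back gives the entries of e^{tA} as shown above.

e^{tA} = [[e^{-2*t}, t*e^{-2*t}], [0, e^{-2*t}]]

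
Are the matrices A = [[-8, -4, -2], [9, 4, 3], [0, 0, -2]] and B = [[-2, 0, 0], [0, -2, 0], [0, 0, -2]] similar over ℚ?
Both have characteristic polynomial (x + 2)^3, but the minimal polynomial of A is (x + 2)^2 while the minimal polynomial of B is x + 2. The minimal polynomial is a similarity invariant, so A and B are not similar.

No.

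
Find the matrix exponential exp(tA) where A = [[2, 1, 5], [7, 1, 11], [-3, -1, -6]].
e^{tA} = [[(t^2 + 6*t + 2)*e^{-t}/2, t*e^{-t}, t*(t + 10)*e^{-t}/2], [t*(t + 7)*e^{-t}, (2*t + 1)*e^{-t}, t*(t + 11)*e^{-t}], [t*(-t - 6)*e^{-t}/2, -t*e^{-t}, (-t^2 - 10*t + 2)*e^{-t}/2]]

A has Jordan form J = [[-1, 1, 0], [0, -1, 1], [0, 0, -1]] with A = PJP^{-1}, so e^{tA} = P e^{tJ} P^{-1}.

For a Jordan block J_k(λ), e^{tJ_k(λ)} = e^{λt} · (I + tN + t^2 N^2/2! + ... + t^{k-1} N^{k-1}/(k-1)!) where N is the nilpotent superdiagonal part.

Assembling the blocks and conjugating back gives the entries of e^{tA} as shown above.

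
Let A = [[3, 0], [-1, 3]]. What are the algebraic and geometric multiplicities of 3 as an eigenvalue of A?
algebraic multiplicity 2, geometric multiplicity 1

The characteristic polynomial is (x - 3)^2, so the factor x - 3 appears with exponent 2: the algebraic multiplicity is 2.

rank(A - 3I) = 1, so the eigenspace has dimension 2 - 1 = 1: the geometric multiplicity is 1.

Since 1 < 2, A is not diagonalizable.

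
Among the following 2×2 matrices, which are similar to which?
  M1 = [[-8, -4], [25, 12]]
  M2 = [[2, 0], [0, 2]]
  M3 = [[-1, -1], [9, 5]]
2 classes: {M1, M3}, {M2}

Characteristic polynomials: χ_{M1} = (x - 2)^2, χ_{M2} = (x - 2)^2, χ_{M3} = (x - 2)^2.

{M1, M3}: invariant factors (x - 2)^2.

{M2}: invariant factors x - 2, x - 2.

Matrices are similar if and only if their invariant-factor lists agree; the partition into similarity classes is {M1, M3}, {M2}.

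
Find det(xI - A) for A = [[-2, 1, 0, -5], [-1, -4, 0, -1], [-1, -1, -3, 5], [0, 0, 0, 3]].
xI - A = [[x + 2, -1, 0, 5], [1, x + 4, 0, 1], [1, 1, x + 3, -5], [0, 0, 0, x - 3]].

Expanding det(xI - A) along the first row:
det(xI - A) = + (x + 2)·det([[x + 4, 0, 1], [1, x + 3, -5], [0, 0, x - 3]]) - (-1)·det([[1, 0, 1], [1, x + 3, -5], [0, 0, x - 3]]) + (0)·det([[1, x + 4, 1], [1, 1, -5], [0, 0, x - 3]]) - (5)·det([[1, x + 4, 0], [1, 1, x + 3], [0, 0, 0]]).

Evaluating gives χ_A(x) = x^4 + 6x^3 - 54x - 81 = (x - 3)(x + 3)^3.

χ_A(x) = (x - 3)(x + 3)^3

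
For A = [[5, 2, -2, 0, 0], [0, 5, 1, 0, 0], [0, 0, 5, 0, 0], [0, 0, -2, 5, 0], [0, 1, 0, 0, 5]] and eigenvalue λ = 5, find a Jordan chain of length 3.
v_1 = [[-1, 0, 1, 0, -1]]^T, v_2 = [[-2, 1, 0, -2, 0]]^T, v_3 = [[2, 0, 0, 0, 1]]^T

We seek v_1 ∈ ker((A - 5I)^3) \ ker((A - 5I)^2), then set v_{i+1} = (A - 5I) v_i.

One such chain is v_1 = [[-1, 0, 1, 0, -1]]^T, v_2 = [[-2, 1, 0, -2, 0]]^T, v_3 = [[2, 0, 0, 0, 1]]^T. Check: (A - 5I) v_3 = [[0, 0, 0, 0, 0]]^T = 0.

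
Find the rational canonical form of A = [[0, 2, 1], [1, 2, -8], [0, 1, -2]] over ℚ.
R = [[0, 0, 5], [1, 0, -2], [0, 1, 0]]

The invariant factors of A (the non-unit diagonal entries of the Smith normal form of xI - A over ℚ[x]) are x^3 + 2x - 5, each dividing the next. The characteristic polynomial is their product, x^3 + 2x - 5.

The rational canonical form is the block-diagonal matrix of companion matrices C(f_i):
R = [[0, 0, 5], [1, 0, -2], [0, 1, 0]].

Note the characteristic polynomial does not split into linear factors over ℚ, so A has no Jordan form over ℚ; the rational canonical form exists over any field.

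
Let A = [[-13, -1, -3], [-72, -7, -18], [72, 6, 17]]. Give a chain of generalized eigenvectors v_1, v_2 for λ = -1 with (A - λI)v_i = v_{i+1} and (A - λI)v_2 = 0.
v_1 = [[0, 1, 0]]^T, v_2 = [[-1, -6, 6]]^T

We seek v_1 ∈ ker((A + I)^2) \ ker(A + I), then set v_{i+1} = (A + I) v_i.

One such chain is v_1 = [[0, 1, 0]]^T, v_2 = [[-1, -6, 6]]^T. Check: (A + I) v_2 = [[0, 0, 0]]^T = 0.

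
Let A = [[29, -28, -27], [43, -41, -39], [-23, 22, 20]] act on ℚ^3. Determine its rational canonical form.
The invariant factors of A (the non-unit diagonal entries of the Smith normal form of xI - A over ℚ[x]) are (x - 5)(x^2 - 3x - 3), each dividing the next. The characteristic polynomial is their product, (x - 5)(x^2 - 3x - 3).

The rational canonical form is the block-diagonal matrix of companion matrices C(f_i):
R = [[0, 0, -15], [1, 0, -12], [0, 1, 8]].

Note the characteristic polynomial does not split into linear factors over ℚ, so A has no Jordan form over ℚ; the rational canonical form exists over any field.

R = [[0, 0, -15], [1, 0, -12], [0, 1, 8]]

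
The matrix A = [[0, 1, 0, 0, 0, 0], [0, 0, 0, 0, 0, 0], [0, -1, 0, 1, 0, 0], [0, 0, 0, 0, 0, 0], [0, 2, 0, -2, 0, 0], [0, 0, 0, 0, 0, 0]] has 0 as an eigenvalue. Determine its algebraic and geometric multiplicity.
algebraic multiplicity 6, geometric multiplicity 4

The characteristic polynomial is x^6, so the factor x appears with exponent 6: the algebraic multiplicity is 6.

rank(A) = 2, so the eigenspace has dimension 6 - 2 = 4: the geometric multiplicity is 4.

Since 4 < 6, A is not diagonalizable.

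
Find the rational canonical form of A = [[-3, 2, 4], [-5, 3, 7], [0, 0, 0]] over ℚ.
The invariant factors of A (the non-unit diagonal entries of the Smith normal form of xI - A over ℚ[x]) are x(x^2 + 1), each dividing the next. The characteristic polynomial is their product, x(x^2 + 1).

The rational canonical form is the block-diagonal matrix of companion matrices C(f_i):
R = [[0, 0, 0], [1, 0, -1], [0, 1, 0]].

Note the characteristic polynomial does not split into linear factors over ℚ, so A has no Jordan form over ℚ; the rational canonical form exists over any field.

R = [[0, 0, 0], [1, 0, -1], [0, 1, 0]]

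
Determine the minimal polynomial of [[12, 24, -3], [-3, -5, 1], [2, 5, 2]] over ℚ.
The characteristic polynomial factors as (x - 3)^3. The minimal polynomial is ∏(x - λ)^{k_λ} where k_λ is the size of the largest Jordan block at λ.

For λ = 3: rank(A - 3I) = 2, and the largest Jordan block has size 3 (the smallest k with rank((A - 3I)^k) = rank((A - 3I)^(k+1))).

So m_A(x) = (x - 3)^3.

m_A(x) = (x - 3)^3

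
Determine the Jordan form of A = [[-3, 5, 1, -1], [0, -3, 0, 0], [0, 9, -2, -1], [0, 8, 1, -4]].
The characteristic polynomial is det(xI - A) = (x + 3)^4, so the eigenvalues are -3 (algebraic multiplicity 4).

For λ = -3: rank(A + 3I) = 2, rank((A + 3I)^2) = 1, rank((A + 3I)^3) = 0. The eigenspace has dimension 4 - 2 = 2, so there are 2 Jordan blocks; the rank sequence gives block sizes [3, 1].

Assembling the blocks gives the Jordan form J above.

J = [[-3, 1, 0, 0], [0, -3, 1, 0], [0, 0, -3, 0], [0, 0, 0, -3]]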